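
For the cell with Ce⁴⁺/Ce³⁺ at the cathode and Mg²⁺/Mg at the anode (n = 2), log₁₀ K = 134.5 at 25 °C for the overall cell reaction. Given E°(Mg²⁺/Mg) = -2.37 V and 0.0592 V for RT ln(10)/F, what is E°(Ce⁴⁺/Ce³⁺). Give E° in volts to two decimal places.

+1.61 V

E°cell = (0.0592/n)·log K = (0.0592/2)(134.5) = +3.981 V.
Since Ce⁴⁺/Ce³⁺ is the cathode and Mg²⁺/Mg the anode, E°cell = E°(Ce⁴⁺/Ce³⁺) − E°(Mg²⁺/Mg).
So E°(Ce⁴⁺/Ce³⁺) = E°cell + E°(Mg²⁺/Mg) = +3.981 + (-2.37) = +1.61 V.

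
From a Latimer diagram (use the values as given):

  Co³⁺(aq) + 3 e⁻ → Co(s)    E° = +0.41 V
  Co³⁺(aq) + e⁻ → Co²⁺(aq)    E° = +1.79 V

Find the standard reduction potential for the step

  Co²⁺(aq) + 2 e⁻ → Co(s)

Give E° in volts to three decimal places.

-0.280 V

Sequential free energies add, so n₃E°₃ = n₁E°₁ + n₂E°₂.
With n₃ = 3, and the known step contributing 1×(+1.79) V, the unknown satisfies 2·E° = 3×(+0.41) − 1×(+1.79) = -0.560.
E° = -0.560 / 2 = -0.280 V.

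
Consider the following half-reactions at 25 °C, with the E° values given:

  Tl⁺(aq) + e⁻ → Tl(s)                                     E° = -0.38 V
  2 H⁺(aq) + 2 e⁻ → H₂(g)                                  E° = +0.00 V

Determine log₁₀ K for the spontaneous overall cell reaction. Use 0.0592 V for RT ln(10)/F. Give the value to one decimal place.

Cathode: H⁺/H₂; anode: Tl⁺/Tl. E°cell = +0.38 V, n = 2.
log K = nE°cell / 0.0592 = (2)(+0.38) / 0.0592 = 12.8.

12.8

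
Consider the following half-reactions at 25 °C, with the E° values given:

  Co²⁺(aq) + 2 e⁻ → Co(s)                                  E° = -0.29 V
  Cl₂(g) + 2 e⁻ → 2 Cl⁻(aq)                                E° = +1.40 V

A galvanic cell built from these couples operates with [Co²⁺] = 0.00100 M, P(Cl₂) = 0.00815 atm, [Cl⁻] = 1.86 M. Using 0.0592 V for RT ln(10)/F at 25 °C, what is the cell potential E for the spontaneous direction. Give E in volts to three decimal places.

Cl₂/Cl⁻ is the cathode (higher E°), Co²⁺/Co the anode: E°cell = +1.40 − (-0.29) = +1.69 V, n = 2.
Overall: Cl₂(g) + Co(s) → 2 Cl⁻(aq) + Co²⁺(aq)
Q = [Cl⁻]^2·[Co²⁺] / (P(Cl₂)); log Q = -0.372.
E = E° − (0.0592/n) log Q = +1.69 − (0.0592/2)(-0.372) = +1.701 V.

+1.701 V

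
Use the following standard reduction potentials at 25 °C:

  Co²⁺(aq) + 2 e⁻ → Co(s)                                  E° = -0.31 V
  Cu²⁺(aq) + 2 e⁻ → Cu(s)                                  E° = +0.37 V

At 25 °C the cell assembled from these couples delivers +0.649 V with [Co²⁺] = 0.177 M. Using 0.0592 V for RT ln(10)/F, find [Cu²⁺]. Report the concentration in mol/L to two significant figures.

0.016 M

Cu²⁺/Cu is the cathode, Co²⁺/Co the anode: E°cell = +0.68 V, n = 2.
Overall reaction: Cu²⁺(aq) + Co(s) → Cu(s) + Co²⁺(aq); Q = [Co²⁺]^1/[Cu²⁺]^1.
From E = E° − (0.0592/n) log Q: log Q = (E° − E)·n/0.0592 = (+0.68 − (+0.649))·2/0.0592 = 1.0473.
So 1·log[Cu²⁺] = 1·log(0.177) − log Q = -0.7520 − (1.0473) = -1.7993; [Cu²⁺] = 10^(-1.7993) ≈ 0.016 M.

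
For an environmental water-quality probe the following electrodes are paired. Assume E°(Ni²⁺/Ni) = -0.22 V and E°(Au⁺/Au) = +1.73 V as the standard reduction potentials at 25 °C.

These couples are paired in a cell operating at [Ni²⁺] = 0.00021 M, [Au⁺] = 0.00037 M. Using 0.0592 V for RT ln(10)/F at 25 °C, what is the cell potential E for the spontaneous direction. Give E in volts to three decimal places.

Au⁺/Au is the cathode (higher E°), Ni²⁺/Ni the anode: E°cell = +1.73 − (-0.22) = +1.95 V, n = 2.
Overall: 2 Au⁺(aq) + Ni(s) → 2 Au(s) + Ni²⁺(aq)
Q = [Ni²⁺] / ([Au⁺]^2); log Q = 3.186.
E = E° − (0.0592/n) log Q = +1.95 − (0.0592/2)(3.186) = +1.856 V.

+1.856 V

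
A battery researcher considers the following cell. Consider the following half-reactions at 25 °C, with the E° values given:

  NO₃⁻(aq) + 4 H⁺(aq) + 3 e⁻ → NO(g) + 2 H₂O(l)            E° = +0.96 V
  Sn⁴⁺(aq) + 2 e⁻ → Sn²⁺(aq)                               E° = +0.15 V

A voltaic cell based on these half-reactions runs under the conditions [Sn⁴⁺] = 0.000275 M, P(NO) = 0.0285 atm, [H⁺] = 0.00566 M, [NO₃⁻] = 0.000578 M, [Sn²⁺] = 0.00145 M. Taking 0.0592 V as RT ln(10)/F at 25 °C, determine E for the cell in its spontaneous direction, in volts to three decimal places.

+0.621 V

NO₃⁻/NO is the cathode (higher E°), Sn⁴⁺/Sn²⁺ the anode: E°cell = +0.96 − (+0.15) = +0.81 V, n = 6.
Overall: 2 NO₃⁻(aq) + 8 H⁺(aq) + 3 Sn²⁺(aq) → 2 NO(g) + 4 H₂O(l) + 3 Sn⁴⁺(aq)
Q = P(NO)^2·[Sn⁴⁺]^3 / ([NO₃⁻]^2·[H⁺]^8·[Sn²⁺]^3); log Q = 19.197.
E = E° − (0.0592/n) log Q = +0.81 − (0.0592/6)(19.197) = +0.621 V.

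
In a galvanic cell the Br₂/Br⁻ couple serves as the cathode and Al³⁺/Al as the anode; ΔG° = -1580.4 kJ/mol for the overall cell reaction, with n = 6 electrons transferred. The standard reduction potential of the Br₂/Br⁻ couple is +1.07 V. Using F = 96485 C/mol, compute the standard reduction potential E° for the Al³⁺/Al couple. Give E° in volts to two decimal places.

-1.66 V

E°cell = −ΔG°/(nF) = −(-1580.4×10³)/((6)(96485)) = +2.730 V.
Since Br₂/Br⁻ is the cathode and Al³⁺/Al the anode, E°cell = E°(Br₂/Br⁻) − E°(Al³⁺/Al).
So E°(Al³⁺/Al) = E°(Br₂/Br⁻) − E°cell = (+1.07) − (+2.730) = -1.66 V.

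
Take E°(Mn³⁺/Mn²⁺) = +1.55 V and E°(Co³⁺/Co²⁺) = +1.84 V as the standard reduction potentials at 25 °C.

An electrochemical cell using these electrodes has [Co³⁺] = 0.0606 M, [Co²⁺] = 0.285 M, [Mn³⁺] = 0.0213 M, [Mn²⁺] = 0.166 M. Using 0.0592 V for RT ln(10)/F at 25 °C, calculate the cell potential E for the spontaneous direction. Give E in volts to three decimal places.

+0.303 V

Co³⁺/Co²⁺ is the cathode (higher E°), Mn³⁺/Mn²⁺ the anode: E°cell = +1.84 − (+1.55) = +0.29 V, n = 1.
Overall: Co³⁺(aq) + Mn²⁺(aq) → Co²⁺(aq) + Mn³⁺(aq)
Q = [Co²⁺]·[Mn³⁺] / ([Co³⁺]·[Mn²⁺]); log Q = -0.219.
E = E° − (0.0592/n) log Q = +0.29 − (0.0592/1)(-0.219) = +0.303 V.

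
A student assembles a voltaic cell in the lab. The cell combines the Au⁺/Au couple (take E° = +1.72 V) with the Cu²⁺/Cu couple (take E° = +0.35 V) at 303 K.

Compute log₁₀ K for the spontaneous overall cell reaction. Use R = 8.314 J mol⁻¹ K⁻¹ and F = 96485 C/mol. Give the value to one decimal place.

45.6

Cathode: Au⁺/Au; anode: Cu²⁺/Cu. E°cell = (+1.72) − (+0.35) = +1.37 V, with n = 2.
ΔG° = −nFE° = −RT ln K, so ln K = nFE°/(RT) = (2)(96485)(+1.37) / ((8.314)(303)) = 104.944.
log₁₀ K = 104.944 / ln 10 = 45.6.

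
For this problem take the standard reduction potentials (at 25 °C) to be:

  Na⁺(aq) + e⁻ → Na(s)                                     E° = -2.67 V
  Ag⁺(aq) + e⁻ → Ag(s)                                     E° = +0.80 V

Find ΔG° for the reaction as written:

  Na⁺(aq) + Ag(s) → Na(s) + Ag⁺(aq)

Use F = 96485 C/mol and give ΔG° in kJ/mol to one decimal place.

+334.8 kJ/mol

As written, Na⁺/Na is reduced (cathode) and Ag⁺/Ag is oxidised (anode), so E°cell = (-2.67) − (+0.80) = -3.47 V.
Balancing electrons gives n = 1.
ΔG° = −nFE° = −(1)(96485)(-3.47) = 334,803 J = +334.8 kJ/mol.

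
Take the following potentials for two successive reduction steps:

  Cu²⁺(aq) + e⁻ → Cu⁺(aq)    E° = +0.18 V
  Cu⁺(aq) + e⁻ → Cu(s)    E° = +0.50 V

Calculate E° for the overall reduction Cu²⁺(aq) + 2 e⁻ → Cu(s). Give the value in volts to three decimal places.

+0.340 V

Standard free energies of sequential steps add: ΔG°₃ = ΔG°₁ + ΔG°₂, so n₃E°₃ = n₁E°₁ + n₂E°₂.
E°₃ = (1×+0.18 + 1×+0.50) / 2 = (+0.680) / 2 = +0.340 V.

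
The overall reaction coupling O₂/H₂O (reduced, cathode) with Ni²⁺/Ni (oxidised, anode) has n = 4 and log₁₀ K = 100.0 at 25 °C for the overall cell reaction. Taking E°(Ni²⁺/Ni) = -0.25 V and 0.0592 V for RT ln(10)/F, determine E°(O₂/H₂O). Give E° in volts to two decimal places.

+1.23 V

E°cell = (0.0592/n)·log K = (0.0592/4)(100.0) = +1.480 V.
Since O₂/H₂O is the cathode and Ni²⁺/Ni the anode, E°cell = E°(O₂/H₂O) − E°(Ni²⁺/Ni).
So E°(O₂/H₂O) = E°cell + E°(Ni²⁺/Ni) = +1.480 + (-0.25) = +1.23 V.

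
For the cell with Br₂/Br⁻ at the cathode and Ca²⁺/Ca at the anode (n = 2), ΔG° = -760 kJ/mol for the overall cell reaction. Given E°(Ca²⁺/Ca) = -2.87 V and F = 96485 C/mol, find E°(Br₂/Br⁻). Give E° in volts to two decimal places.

E°cell = −ΔG°/(nF) = −(-760×10³)/((2)(96485)) = +3.938 V.
Since Br₂/Br⁻ is the cathode and Ca²⁺/Ca the anode, E°cell = E°(Br₂/Br⁻) − E°(Ca²⁺/Ca).
So E°(Br₂/Br⁻) = E°cell + E°(Ca²⁺/Ca) = +3.938 + (-2.87) = +1.07 V.

+1.07 V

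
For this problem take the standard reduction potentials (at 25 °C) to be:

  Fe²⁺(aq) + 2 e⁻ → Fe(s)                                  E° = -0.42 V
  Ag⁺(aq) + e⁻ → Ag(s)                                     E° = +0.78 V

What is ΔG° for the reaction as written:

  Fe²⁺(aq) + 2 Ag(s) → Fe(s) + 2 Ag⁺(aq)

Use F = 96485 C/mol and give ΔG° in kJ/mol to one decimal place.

+231.6 kJ/mol

As written, Fe²⁺/Fe is reduced (cathode) and Ag⁺/Ag is oxidised (anode), so E°cell = (-0.42) − (+0.78) = -1.20 V.
Balancing electrons gives n = 2.
ΔG° = −nFE° = −(2)(96485)(-1.20) = 231,564 J = +231.6 kJ/mol.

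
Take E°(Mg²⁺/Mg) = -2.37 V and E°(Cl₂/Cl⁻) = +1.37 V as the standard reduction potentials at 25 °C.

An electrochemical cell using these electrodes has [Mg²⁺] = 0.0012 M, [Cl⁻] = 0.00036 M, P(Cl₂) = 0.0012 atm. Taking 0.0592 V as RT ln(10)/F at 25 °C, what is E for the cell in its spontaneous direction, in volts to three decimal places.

+3.944 V

Cl₂/Cl⁻ is the cathode (higher E°), Mg²⁺/Mg the anode: E°cell = +1.37 − (-2.37) = +3.74 V, n = 2.
Overall: Cl₂(g) + Mg(s) → 2 Cl⁻(aq) + Mg²⁺(aq)
Q = [Cl⁻]^2·[Mg²⁺] / (P(Cl₂)); log Q = -6.887.
E = E° − (0.0592/n) log Q = +3.74 − (0.0592/2)(-6.887) = +3.944 V.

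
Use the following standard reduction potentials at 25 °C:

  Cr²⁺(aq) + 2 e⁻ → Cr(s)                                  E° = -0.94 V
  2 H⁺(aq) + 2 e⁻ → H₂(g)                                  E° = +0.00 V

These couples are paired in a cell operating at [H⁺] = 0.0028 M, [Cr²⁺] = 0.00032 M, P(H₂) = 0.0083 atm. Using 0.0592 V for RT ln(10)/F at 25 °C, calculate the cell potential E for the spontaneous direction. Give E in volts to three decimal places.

H⁺/H₂ is the cathode (higher E°), Cr²⁺/Cr the anode: E°cell = +0.00 − (-0.94) = +0.94 V, n = 2.
Overall: 2 H⁺(aq) + Cr(s) → H₂(g) + Cr²⁺(aq)
Q = P(H₂)·[Cr²⁺] / ([H⁺]^2); log Q = -0.470.
E = E° − (0.0592/n) log Q = +0.94 − (0.0592/2)(-0.470) = +0.954 V.

+0.954 V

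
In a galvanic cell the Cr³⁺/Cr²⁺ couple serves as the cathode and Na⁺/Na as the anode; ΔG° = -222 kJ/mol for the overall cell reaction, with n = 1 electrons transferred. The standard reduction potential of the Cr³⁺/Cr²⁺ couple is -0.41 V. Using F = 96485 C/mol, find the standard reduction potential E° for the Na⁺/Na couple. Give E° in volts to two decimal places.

-2.71 V

E°cell = −ΔG°/(nF) = −(-222×10³)/((1)(96485)) = +2.301 V.
Since Cr³⁺/Cr²⁺ is the cathode and Na⁺/Na the anode, E°cell = E°(Cr³⁺/Cr²⁺) − E°(Na⁺/Na).
So E°(Na⁺/Na) = E°(Cr³⁺/Cr²⁺) − E°cell = (-0.41) − (+2.301) = -2.71 V.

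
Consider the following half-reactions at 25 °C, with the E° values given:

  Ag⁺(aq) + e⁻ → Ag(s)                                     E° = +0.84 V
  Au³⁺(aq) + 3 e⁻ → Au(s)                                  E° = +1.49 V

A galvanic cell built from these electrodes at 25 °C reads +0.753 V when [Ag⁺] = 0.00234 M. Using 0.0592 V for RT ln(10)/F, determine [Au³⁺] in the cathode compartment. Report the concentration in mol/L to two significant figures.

Au³⁺/Au is the cathode, Ag⁺/Ag the anode: E°cell = +0.65 V, n = 3.
Overall reaction: Au³⁺(aq) + 3 Ag(s) → Au(s) + 3 Ag⁺(aq); Q = [Ag⁺]^3/[Au³⁺]^1.
From E = E° − (0.0592/n) log Q: log Q = (E° − E)·n/0.0592 = (+0.65 − (+0.753))·3/0.0592 = -5.2196.
So 1·log[Au³⁺] = 3·log(0.00234) − log Q = -7.8924 − (-5.2196) = -2.6728; [Au³⁺] = 10^(-2.6728) ≈ 0.0021 M.

0.0021 M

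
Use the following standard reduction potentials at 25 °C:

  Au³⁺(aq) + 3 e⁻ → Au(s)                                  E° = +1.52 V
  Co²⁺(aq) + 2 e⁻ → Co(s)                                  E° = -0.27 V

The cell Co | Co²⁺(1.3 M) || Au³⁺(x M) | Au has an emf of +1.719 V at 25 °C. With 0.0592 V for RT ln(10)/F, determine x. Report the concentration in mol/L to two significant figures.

0.00037 M

Au³⁺/Au is the cathode, Co²⁺/Co the anode: E°cell = +1.79 V, n = 6.
Overall reaction: 2 Au³⁺(aq) + 3 Co(s) → 2 Au(s) + 3 Co²⁺(aq); Q = [Co²⁺]^3/[Au³⁺]^2.
From E = E° − (0.0592/n) log Q: log Q = (E° − E)·n/0.0592 = (+1.79 − (+1.719))·6/0.0592 = 7.1959.
So 2·log[Au³⁺] = 3·log(1.3) − log Q = 0.3418 − (7.1959) = -6.8541; log[Au³⁺] = -6.8541 / 2 = -3.4270; [Au³⁺] = 10^(-3.4270) ≈ 0.00037 M.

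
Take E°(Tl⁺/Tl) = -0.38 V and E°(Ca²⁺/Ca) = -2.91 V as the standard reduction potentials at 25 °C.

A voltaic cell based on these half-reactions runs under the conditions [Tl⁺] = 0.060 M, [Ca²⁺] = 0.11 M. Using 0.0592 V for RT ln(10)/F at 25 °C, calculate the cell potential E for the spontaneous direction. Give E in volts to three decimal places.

Tl⁺/Tl is the cathode (higher E°), Ca²⁺/Ca the anode: E°cell = -0.38 − (-2.91) = +2.53 V, n = 2.
Overall: 2 Tl⁺(aq) + Ca(s) → 2 Tl(s) + Ca²⁺(aq)
Q = [Ca²⁺] / ([Tl⁺]^2); log Q = 1.485.
E = E° − (0.0592/n) log Q = +2.53 − (0.0592/2)(1.485) = +2.486 V.

+2.486 V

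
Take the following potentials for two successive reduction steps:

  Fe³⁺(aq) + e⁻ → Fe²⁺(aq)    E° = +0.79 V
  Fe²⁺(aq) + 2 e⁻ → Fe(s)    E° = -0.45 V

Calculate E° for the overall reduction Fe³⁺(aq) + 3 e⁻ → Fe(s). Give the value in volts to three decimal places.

-0.037 V

Since ΔG° = −nFE° is additive over sequential reductions, n₃E°₃ = n₁E°₁ + n₂E°₂.
E°₃ = (1×+0.79 + 2×-0.45) / 3 = (-0.110) / 3 = -0.037 V.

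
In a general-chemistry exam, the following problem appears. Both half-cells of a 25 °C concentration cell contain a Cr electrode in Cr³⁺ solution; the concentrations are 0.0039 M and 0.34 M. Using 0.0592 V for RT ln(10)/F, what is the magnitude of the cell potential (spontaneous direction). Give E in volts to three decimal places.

For a concentration cell E°cell = 0. The 0.34 M side is the cathode (reduction is favoured where [Cr³⁺] is higher).
With n = 3, E = −(0.0592/3) log([Cr³⁺]ₐₙ/[Cr³⁺]꜀ₐₜ) = −(0.0592/3) log(0.0039/0.34) = −(0.0592/3)(-1.940) = +0.038 V.

+0.038 V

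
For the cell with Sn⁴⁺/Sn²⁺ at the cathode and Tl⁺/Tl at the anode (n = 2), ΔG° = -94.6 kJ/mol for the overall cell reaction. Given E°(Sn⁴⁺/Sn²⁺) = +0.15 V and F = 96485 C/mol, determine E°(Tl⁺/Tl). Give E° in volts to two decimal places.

-0.34 V

E°cell = −ΔG°/(nF) = −(-94.6×10³)/((2)(96485)) = +0.490 V.
Since Sn⁴⁺/Sn²⁺ is the cathode and Tl⁺/Tl the anode, E°cell = E°(Sn⁴⁺/Sn²⁺) − E°(Tl⁺/Tl).
So E°(Tl⁺/Tl) = E°(Sn⁴⁺/Sn²⁺) − E°cell = (+0.15) − (+0.490) = -0.34 V.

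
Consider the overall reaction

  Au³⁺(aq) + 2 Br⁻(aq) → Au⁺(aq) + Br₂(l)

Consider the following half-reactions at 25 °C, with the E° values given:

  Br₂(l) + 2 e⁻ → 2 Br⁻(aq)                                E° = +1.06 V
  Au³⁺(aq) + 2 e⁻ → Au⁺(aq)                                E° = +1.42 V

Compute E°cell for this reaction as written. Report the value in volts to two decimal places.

The Au³⁺/Au⁺ couple has the higher reduction potential, so it is the cathode; Br₂/Br⁻ is oxidised at the anode.
E°cell = E°(cathode) − E°(anode) = (+1.42) − (+1.06) = +0.36 V.

+0.36 V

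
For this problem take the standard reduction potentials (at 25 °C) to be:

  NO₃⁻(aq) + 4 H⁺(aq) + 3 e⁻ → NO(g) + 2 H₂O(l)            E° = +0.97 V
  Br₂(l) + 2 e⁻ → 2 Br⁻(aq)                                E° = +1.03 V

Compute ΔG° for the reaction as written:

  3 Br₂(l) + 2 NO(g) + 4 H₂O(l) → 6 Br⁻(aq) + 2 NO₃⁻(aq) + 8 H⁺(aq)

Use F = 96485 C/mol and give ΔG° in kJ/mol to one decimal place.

-34.7 kJ/mol

As written, Br₂/Br⁻ is reduced (cathode) and NO₃⁻/NO is oxidised (anode), so E°cell = (+1.03) − (+0.97) = +0.06 V.
Balancing electrons gives n = 6.
ΔG° = −nFE° = −(6)(96485)(+0.06) = -34,735 J = -34.7 kJ/mol.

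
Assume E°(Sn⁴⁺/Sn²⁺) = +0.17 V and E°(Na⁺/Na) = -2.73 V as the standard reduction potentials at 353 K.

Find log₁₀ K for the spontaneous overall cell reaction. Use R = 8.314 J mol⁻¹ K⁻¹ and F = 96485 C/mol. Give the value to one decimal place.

Cathode: Sn⁴⁺/Sn²⁺; anode: Na⁺/Na. E°cell = (+0.17) − (-2.73) = +2.90 V, with n = 2.
ΔG° = −nFE° = −RT ln K, so ln K = nFE°/(RT) = (2)(96485)(+2.90) / ((8.314)(353)) = 190.679.
log₁₀ K = 190.679 / ln 10 = 82.8.

82.8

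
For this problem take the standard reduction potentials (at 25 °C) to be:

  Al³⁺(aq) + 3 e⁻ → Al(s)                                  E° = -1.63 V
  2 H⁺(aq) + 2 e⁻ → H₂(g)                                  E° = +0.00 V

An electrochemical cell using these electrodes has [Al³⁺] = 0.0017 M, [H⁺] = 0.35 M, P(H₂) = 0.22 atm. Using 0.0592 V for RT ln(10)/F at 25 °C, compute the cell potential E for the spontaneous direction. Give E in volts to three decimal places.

+1.677 V

H⁺/H₂ is the cathode (higher E°), Al³⁺/Al the anode: E°cell = +0.00 − (-1.63) = +1.63 V, n = 6.
Overall: 6 H⁺(aq) + 2 Al(s) → 3 H₂(g) + 2 Al³⁺(aq)
Q = P(H₂)^3·[Al³⁺]^2 / ([H⁺]^6); log Q = -4.776.
E = E° − (0.0592/n) log Q = +1.63 − (0.0592/6)(-4.776) = +1.677 V.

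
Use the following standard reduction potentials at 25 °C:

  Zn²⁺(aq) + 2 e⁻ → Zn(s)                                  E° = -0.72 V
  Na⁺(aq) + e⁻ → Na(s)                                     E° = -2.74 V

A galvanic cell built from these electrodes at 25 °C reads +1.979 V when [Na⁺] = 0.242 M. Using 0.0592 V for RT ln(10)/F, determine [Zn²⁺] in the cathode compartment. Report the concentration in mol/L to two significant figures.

Zn²⁺/Zn is the cathode, Na⁺/Na the anode: E°cell = +2.02 V, n = 2.
Overall reaction: Zn²⁺(aq) + 2 Na(s) → Zn(s) + 2 Na⁺(aq); Q = [Na⁺]^2/[Zn²⁺]^1.
From E = E° − (0.0592/n) log Q: log Q = (E° − E)·n/0.0592 = (+2.02 − (+1.979))·2/0.0592 = 1.3851.
So 1·log[Zn²⁺] = 2·log(0.242) − log Q = -1.2324 − (1.3851) = -2.6175; [Zn²⁺] = 10^(-2.6175) ≈ 0.0024 M.

0.0024 M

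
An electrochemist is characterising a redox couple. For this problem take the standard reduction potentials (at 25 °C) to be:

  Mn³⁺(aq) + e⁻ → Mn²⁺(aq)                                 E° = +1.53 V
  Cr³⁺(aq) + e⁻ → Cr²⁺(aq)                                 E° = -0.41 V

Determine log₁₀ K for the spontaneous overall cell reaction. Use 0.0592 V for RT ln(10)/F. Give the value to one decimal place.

32.8

Cathode: Mn³⁺/Mn²⁺; anode: Cr³⁺/Cr²⁺. E°cell = +1.94 V, n = 1.
log K = nE°cell / 0.0592 = (1)(+1.94) / 0.0592 = 32.8.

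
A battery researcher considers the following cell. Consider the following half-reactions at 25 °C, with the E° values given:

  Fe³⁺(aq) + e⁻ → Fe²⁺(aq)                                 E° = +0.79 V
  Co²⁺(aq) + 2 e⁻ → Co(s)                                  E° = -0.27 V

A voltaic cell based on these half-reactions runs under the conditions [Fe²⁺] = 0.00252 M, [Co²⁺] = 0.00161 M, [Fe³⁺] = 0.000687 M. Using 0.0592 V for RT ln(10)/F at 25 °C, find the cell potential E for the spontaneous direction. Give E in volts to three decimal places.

+1.109 V

Fe³⁺/Fe²⁺ is the cathode (higher E°), Co²⁺/Co the anode: E°cell = +0.79 − (-0.27) = +1.06 V, n = 2.
Overall: 2 Fe³⁺(aq) + Co(s) → 2 Fe²⁺(aq) + Co²⁺(aq)
Q = [Fe²⁺]^2·[Co²⁺] / ([Fe³⁺]^2); log Q = -1.664.
E = E° − (0.0592/n) log Q = +1.06 − (0.0592/2)(-1.664) = +1.109 V.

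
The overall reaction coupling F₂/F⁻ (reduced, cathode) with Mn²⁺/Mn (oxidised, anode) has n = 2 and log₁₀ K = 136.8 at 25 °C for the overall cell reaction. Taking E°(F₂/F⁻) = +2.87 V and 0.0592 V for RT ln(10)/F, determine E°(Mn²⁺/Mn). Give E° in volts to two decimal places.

-1.18 V

E°cell = (0.0592/n)·log K = (0.0592/2)(136.8) = +4.049 V.
Since F₂/F⁻ is the cathode and Mn²⁺/Mn the anode, E°cell = E°(F₂/F⁻) − E°(Mn²⁺/Mn).
So E°(Mn²⁺/Mn) = E°(F₂/F⁻) − E°cell = (+2.87) − (+4.049) = -1.18 V.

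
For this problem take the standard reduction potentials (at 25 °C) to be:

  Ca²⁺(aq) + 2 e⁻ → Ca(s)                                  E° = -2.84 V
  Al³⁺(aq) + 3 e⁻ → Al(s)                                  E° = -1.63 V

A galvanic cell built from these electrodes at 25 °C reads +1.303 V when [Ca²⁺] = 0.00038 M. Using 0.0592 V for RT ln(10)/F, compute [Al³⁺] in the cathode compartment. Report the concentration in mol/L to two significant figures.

0.38 M

Al³⁺/Al is the cathode, Ca²⁺/Ca the anode: E°cell = +1.21 V, n = 6.
Overall reaction: 2 Al³⁺(aq) + 3 Ca(s) → 2 Al(s) + 3 Ca²⁺(aq); Q = [Ca²⁺]^3/[Al³⁺]^2.
From E = E° − (0.0592/n) log Q: log Q = (E° − E)·n/0.0592 = (+1.21 − (+1.303))·6/0.0592 = -9.4257.
So 2·log[Al³⁺] = 3·log(0.00038) − log Q = -10.2606 − (-9.4257) = -0.8349; log[Al³⁺] = -0.8349 / 2 = -0.4174; [Al³⁺] = 10^(-0.4174) ≈ 0.38 M.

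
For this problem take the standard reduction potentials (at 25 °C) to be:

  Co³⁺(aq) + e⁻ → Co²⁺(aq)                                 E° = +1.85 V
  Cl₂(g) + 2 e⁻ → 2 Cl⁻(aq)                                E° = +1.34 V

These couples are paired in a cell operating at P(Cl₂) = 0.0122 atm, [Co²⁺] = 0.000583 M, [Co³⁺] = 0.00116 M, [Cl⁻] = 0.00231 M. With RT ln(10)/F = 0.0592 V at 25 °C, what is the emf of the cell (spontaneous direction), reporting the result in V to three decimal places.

+0.428 V

Co³⁺/Co²⁺ is the cathode (higher E°), Cl₂/Cl⁻ the anode: E°cell = +1.85 − (+1.34) = +0.51 V, n = 2.
Overall: 2 Co³⁺(aq) + 2 Cl⁻(aq) → 2 Co²⁺(aq) + Cl₂(g)
Q = [Co²⁺]^2·P(Cl₂) / ([Co³⁺]^2·[Cl⁻]^2); log Q = 2.762.
E = E° − (0.0592/n) log Q = +0.51 − (0.0592/2)(2.762) = +0.428 V.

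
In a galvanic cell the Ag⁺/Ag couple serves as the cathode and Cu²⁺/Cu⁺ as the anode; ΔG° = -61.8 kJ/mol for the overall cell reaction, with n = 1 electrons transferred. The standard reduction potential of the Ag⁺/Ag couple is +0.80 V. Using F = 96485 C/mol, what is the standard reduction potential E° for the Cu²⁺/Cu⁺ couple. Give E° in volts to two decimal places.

E°cell = −ΔG°/(nF) = −(-61.8×10³)/((1)(96485)) = +0.641 V.
Since Ag⁺/Ag is the cathode and Cu²⁺/Cu⁺ the anode, E°cell = E°(Ag⁺/Ag) − E°(Cu²⁺/Cu⁺).
So E°(Cu²⁺/Cu⁺) = E°(Ag⁺/Ag) − E°cell = (+0.80) − (+0.641) = +0.16 V.

+0.16 V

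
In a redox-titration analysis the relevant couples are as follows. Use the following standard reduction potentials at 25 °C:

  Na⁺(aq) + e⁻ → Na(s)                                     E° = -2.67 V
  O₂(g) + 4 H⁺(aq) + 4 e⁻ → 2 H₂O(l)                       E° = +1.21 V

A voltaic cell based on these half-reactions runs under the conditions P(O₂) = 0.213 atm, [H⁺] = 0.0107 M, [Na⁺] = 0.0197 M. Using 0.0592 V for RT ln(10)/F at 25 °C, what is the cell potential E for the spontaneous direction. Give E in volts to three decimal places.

O₂/H₂O is the cathode (higher E°), Na⁺/Na the anode: E°cell = +1.21 − (-2.67) = +3.88 V, n = 4.
Overall: O₂(g) + 4 H⁺(aq) + 4 Na(s) → 2 H₂O(l) + 4 Na⁺(aq)
Q = [Na⁺]^4 / (P(O₂)·[H⁺]^4); log Q = 1.732.
E = E° − (0.0592/n) log Q = +3.88 − (0.0592/4)(1.732) = +3.854 V.

+3.854 V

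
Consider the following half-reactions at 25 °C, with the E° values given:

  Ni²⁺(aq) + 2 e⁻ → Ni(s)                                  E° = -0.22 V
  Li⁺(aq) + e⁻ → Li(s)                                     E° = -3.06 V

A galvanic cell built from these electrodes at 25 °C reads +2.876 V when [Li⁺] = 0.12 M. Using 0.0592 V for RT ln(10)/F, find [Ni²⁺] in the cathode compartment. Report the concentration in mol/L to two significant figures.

0.24 M

Ni²⁺/Ni is the cathode, Li⁺/Li the anode: E°cell = +2.84 V, n = 2.
Overall reaction: Ni²⁺(aq) + 2 Li(s) → Ni(s) + 2 Li⁺(aq); Q = [Li⁺]^2/[Ni²⁺]^1.
From E = E° − (0.0592/n) log Q: log Q = (E° − E)·n/0.0592 = (+2.84 − (+2.876))·2/0.0592 = -1.2162.
So 1·log[Ni²⁺] = 2·log(0.12) − log Q = -1.8416 − (-1.2162) = -0.6254; [Ni²⁺] = 10^(-0.6254) ≈ 0.24 M.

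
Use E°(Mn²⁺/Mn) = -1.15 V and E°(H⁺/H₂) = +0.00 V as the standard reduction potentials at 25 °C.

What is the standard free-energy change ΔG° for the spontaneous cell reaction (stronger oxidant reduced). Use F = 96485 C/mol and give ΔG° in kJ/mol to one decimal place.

H⁺/H₂ (E° = +0.00 V) is the cathode; Mn²⁺/Mn (E° = -1.15 V) is the anode, so E°cell = +1.15 V.
Balancing electrons gives n = 2 (lcm of 2 and 2).
ΔG° = −nFE° = −(2)(96485)(+1.15) = -221,915 J = -221.9 kJ/mol.

-221.9 kJ/mol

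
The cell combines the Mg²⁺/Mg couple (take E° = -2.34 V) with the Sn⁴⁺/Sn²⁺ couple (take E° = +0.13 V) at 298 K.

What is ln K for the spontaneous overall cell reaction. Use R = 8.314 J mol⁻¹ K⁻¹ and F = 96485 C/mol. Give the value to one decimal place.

Cathode: Sn⁴⁺/Sn²⁺; anode: Mg²⁺/Mg. E°cell = (+0.13) − (-2.34) = +2.47 V, with n = 2.
ΔG° = −nFE° = −RT ln K, so ln K = nFE°/(RT) = (2)(96485)(+2.47) / ((8.314)(298)) = 192.380.

192.4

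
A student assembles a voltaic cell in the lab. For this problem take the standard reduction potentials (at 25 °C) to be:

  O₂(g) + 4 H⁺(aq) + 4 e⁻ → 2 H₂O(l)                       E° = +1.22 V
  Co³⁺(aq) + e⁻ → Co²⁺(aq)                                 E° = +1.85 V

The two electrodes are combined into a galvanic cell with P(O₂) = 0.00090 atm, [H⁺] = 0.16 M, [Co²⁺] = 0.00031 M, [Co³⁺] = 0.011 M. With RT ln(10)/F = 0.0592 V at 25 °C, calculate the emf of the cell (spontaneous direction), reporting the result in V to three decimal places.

+0.814 V

Co³⁺/Co²⁺ is the cathode (higher E°), O₂/H₂O the anode: E°cell = +1.85 − (+1.22) = +0.63 V, n = 4.
Overall: 4 Co³⁺(aq) + 2 H₂O(l) → 4 Co²⁺(aq) + O₂(g) + 4 H⁺(aq)
Q = [Co²⁺]^4·P(O₂)·[H⁺]^4 / ([Co³⁺]^4); log Q = -12.429.
E = E° − (0.0592/n) log Q = +0.63 − (0.0592/4)(-12.429) = +0.814 V.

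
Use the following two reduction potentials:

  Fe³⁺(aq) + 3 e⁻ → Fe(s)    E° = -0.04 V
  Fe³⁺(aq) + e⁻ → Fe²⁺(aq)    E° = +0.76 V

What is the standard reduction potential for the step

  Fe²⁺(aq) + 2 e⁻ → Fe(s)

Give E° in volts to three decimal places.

Sequential free energies add, so n₃E°₃ = n₁E°₁ + n₂E°₂.
With n₃ = 3, and the known step contributing 1×(+0.76) V, the unknown satisfies 2·E° = 3×(-0.04) − 1×(+0.76) = -0.880.
E° = -0.880 / 2 = -0.440 V.

-0.440 V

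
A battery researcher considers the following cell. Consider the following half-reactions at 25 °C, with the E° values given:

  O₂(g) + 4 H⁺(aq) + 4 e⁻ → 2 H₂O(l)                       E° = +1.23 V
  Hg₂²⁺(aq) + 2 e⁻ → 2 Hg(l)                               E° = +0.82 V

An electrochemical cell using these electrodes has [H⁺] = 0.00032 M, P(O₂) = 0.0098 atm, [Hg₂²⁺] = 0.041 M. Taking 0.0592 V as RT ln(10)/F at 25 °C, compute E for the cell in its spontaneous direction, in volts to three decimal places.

+0.214 V

O₂/H₂O is the cathode (higher E°), Hg₂²⁺/Hg the anode: E°cell = +1.23 − (+0.82) = +0.41 V, n = 4.
Overall: O₂(g) + 4 H⁺(aq) + 4 Hg(l) → 2 H₂O(l) + 2 Hg₂²⁺(aq)
Q = [Hg₂²⁺]^2 / (P(O₂)·[H⁺]^4); log Q = 13.214.
E = E° − (0.0592/n) log Q = +0.41 − (0.0592/4)(13.214) = +0.214 V.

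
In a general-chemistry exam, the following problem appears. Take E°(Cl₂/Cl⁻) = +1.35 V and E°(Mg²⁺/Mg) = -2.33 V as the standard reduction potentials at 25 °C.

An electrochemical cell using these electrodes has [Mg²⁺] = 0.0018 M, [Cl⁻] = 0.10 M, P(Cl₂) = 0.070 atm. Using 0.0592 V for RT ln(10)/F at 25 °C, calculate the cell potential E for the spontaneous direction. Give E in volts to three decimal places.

Cl₂/Cl⁻ is the cathode (higher E°), Mg²⁺/Mg the anode: E°cell = +1.35 − (-2.33) = +3.68 V, n = 2.
Overall: Cl₂(g) + Mg(s) → 2 Cl⁻(aq) + Mg²⁺(aq)
Q = [Cl⁻]^2·[Mg²⁺] / (P(Cl₂)); log Q = -3.590.
E = E° − (0.0592/n) log Q = +3.68 − (0.0592/2)(-3.590) = +3.786 V.

+3.786 V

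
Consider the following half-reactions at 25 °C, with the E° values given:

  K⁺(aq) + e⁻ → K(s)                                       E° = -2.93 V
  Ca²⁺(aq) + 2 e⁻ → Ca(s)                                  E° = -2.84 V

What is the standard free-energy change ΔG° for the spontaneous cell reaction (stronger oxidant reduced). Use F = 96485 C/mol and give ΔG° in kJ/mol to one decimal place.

Ca²⁺/Ca (E° = -2.84 V) is the cathode; K⁺/K (E° = -2.93 V) is the anode, so E°cell = +0.09 V.
Balancing electrons gives n = 2 (lcm of 2 and 1).
ΔG° = −nFE° = −(2)(96485)(+0.09) = -17,367 J = -17.4 kJ/mol.

-17.4 kJ/mol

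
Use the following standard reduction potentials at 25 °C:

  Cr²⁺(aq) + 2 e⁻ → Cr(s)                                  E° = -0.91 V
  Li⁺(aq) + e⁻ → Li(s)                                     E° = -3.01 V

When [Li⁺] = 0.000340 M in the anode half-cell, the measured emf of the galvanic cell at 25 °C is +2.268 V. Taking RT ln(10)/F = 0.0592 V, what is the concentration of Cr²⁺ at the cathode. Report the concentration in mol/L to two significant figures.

Cr²⁺/Cr is the cathode, Li⁺/Li the anode: E°cell = +2.10 V, n = 2.
Overall reaction: Cr²⁺(aq) + 2 Li(s) → Cr(s) + 2 Li⁺(aq); Q = [Li⁺]^2/[Cr²⁺]^1.
From E = E° − (0.0592/n) log Q: log Q = (E° − E)·n/0.0592 = (+2.10 − (+2.268))·2/0.0592 = -5.6757.
So 1·log[Cr²⁺] = 2·log(0.00034) − log Q = -6.9370 − (-5.6757) = -1.2613; [Cr²⁺] = 10^(-1.2613) ≈ 0.055 M.

0.055 M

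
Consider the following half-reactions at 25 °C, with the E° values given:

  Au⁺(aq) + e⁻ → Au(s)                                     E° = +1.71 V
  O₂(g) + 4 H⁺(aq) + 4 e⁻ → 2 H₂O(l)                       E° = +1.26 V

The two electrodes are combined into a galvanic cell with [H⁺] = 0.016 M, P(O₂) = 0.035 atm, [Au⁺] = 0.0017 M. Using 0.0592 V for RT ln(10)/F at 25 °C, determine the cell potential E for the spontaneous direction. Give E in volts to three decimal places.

+0.414 V

Au⁺/Au is the cathode (higher E°), O₂/H₂O the anode: E°cell = +1.71 − (+1.26) = +0.45 V, n = 4.
Overall: 4 Au⁺(aq) + 2 H₂O(l) → 4 Au(s) + O₂(g) + 4 H⁺(aq)
Q = P(O₂)·[H⁺]^4 / ([Au⁺]^4); log Q = 2.439.
E = E° − (0.0592/n) log Q = +0.45 − (0.0592/4)(2.439) = +0.414 V.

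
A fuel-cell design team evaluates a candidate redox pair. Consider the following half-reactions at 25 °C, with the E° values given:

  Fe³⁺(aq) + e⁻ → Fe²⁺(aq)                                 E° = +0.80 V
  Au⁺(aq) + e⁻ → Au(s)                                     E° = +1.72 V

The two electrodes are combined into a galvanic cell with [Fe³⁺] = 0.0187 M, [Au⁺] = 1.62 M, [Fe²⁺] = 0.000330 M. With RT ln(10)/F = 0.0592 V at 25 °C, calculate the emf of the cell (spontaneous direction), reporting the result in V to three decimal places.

+0.829 V

Au⁺/Au is the cathode (higher E°), Fe³⁺/Fe²⁺ the anode: E°cell = +1.72 − (+0.80) = +0.92 V, n = 1.
Overall: Au⁺(aq) + Fe²⁺(aq) → Au(s) + Fe³⁺(aq)
Q = [Fe³⁺] / ([Au⁺]·[Fe²⁺]); log Q = 1.544.
E = E° − (0.0592/n) log Q = +0.92 − (0.0592/1)(1.544) = +0.829 V.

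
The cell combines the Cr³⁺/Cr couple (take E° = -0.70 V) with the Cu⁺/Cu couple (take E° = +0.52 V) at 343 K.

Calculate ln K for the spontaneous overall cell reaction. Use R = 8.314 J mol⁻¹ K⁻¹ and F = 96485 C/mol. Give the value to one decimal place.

123.8

Cathode: Cu⁺/Cu; anode: Cr³⁺/Cr. E°cell = (+0.52) − (-0.70) = +1.22 V, with n = 3.
ΔG° = −nFE° = −RT ln K, so ln K = nFE°/(RT) = (3)(96485)(+1.22) / ((8.314)(343)) = 123.833.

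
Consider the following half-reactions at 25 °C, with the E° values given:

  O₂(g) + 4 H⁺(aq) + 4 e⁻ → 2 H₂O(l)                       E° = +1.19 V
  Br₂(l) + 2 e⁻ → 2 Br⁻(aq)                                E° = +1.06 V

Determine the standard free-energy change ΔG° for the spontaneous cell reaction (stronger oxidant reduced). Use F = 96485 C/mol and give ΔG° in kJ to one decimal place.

-50.2 kJ

O₂/H₂O (E° = +1.19 V) is the cathode; Br₂/Br⁻ (E° = +1.06 V) is the anode, so E°cell = +0.13 V.
Balancing electrons gives n = 4 (lcm of 4 and 2).
ΔG° = −nFE° = −(4)(96485)(+0.13) = -50,172 J = -50.2 kJ.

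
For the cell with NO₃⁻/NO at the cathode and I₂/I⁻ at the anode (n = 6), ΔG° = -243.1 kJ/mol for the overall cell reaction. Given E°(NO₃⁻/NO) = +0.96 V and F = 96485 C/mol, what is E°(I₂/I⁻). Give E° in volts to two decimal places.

E°cell = −ΔG°/(nF) = −(-243.1×10³)/((6)(96485)) = +0.420 V.
Since NO₃⁻/NO is the cathode and I₂/I⁻ the anode, E°cell = E°(NO₃⁻/NO) − E°(I₂/I⁻).
So E°(I₂/I⁻) = E°(NO₃⁻/NO) − E°cell = (+0.96) − (+0.420) = +0.54 V.

+0.54 V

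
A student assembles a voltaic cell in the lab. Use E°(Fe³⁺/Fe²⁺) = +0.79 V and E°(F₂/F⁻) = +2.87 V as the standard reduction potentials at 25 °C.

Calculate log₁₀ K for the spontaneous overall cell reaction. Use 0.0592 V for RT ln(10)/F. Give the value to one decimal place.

Cathode: F₂/F⁻; anode: Fe³⁺/Fe²⁺. E°cell = +2.08 V, n = 2.
log K = nE°cell / 0.0592 = (2)(+2.08) / 0.0592 = 70.3.

70.3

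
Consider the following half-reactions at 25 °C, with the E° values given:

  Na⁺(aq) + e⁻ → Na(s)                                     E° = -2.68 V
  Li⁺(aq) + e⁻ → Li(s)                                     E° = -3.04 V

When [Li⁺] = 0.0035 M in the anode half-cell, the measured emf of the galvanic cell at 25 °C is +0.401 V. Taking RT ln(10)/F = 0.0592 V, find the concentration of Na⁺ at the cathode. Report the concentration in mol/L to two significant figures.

0.017 M

Na⁺/Na is the cathode, Li⁺/Li the anode: E°cell = +0.36 V, n = 1.
Overall reaction: Na⁺(aq) + Li(s) → Na(s) + Li⁺(aq); Q = [Li⁺]^1/[Na⁺]^1.
From E = E° − (0.0592/n) log Q: log Q = (E° − E)·n/0.0592 = (+0.36 − (+0.401))·1/0.0592 = -0.6926.
So 1·log[Na⁺] = 1·log(0.0035) − log Q = -2.4559 − (-0.6926) = -1.7633; [Na⁺] = 10^(-1.7633) ≈ 0.017 M.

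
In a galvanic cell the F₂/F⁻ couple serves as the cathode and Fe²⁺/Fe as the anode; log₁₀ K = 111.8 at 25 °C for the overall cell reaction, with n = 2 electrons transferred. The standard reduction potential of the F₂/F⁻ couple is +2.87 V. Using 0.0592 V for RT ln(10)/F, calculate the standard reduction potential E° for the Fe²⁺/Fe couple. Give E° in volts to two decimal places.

E°cell = (0.0592/n)·log K = (0.0592/2)(111.8) = +3.309 V.
Since F₂/F⁻ is the cathode and Fe²⁺/Fe the anode, E°cell = E°(F₂/F⁻) − E°(Fe²⁺/Fe).
So E°(Fe²⁺/Fe) = E°(F₂/F⁻) − E°cell = (+2.87) − (+3.309) = -0.44 V.

-0.44 V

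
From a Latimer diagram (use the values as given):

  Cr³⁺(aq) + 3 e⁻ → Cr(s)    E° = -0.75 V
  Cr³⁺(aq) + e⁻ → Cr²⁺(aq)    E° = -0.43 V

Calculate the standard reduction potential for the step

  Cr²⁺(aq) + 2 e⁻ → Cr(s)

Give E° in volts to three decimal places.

-0.910 V

Sequential free energies add, so n₃E°₃ = n₁E°₁ + n₂E°₂.
With n₃ = 3, and the known step contributing 1×(-0.43) V, the unknown satisfies 2·E° = 3×(-0.75) − 1×(-0.43) = -1.820.
E° = -1.820 / 2 = -0.910 V.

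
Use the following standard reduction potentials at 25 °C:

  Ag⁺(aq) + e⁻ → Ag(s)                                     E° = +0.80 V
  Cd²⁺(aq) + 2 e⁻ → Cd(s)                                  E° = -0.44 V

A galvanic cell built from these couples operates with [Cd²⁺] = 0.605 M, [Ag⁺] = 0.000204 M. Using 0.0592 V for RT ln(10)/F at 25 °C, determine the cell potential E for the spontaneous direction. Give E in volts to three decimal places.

Ag⁺/Ag is the cathode (higher E°), Cd²⁺/Cd the anode: E°cell = +0.80 − (-0.44) = +1.24 V, n = 2.
Overall: 2 Ag⁺(aq) + Cd(s) → 2 Ag(s) + Cd²⁺(aq)
Q = [Cd²⁺] / ([Ag⁺]^2); log Q = 7.162.
E = E° − (0.0592/n) log Q = +1.24 − (0.0592/2)(7.162) = +1.028 V.

+1.028 V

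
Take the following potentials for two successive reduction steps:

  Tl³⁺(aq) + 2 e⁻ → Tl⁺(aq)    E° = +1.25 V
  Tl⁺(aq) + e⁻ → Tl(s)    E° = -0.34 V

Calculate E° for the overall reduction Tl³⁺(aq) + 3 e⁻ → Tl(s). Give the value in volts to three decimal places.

Standard free energies of sequential steps add: ΔG°₃ = ΔG°₁ + ΔG°₂, so n₃E°₃ = n₁E°₁ + n₂E°₂.
E°₃ = (2×+1.25 + 1×-0.34) / 3 = (+2.160) / 3 = +0.720 V.

+0.720 V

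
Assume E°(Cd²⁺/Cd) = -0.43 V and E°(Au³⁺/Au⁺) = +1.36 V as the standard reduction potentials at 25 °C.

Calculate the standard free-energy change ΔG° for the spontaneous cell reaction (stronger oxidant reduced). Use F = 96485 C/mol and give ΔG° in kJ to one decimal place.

-345.4 kJ

Au³⁺/Au⁺ (E° = +1.36 V) is the cathode; Cd²⁺/Cd (E° = -0.43 V) is the anode, so E°cell = +1.79 V.
Balancing electrons gives n = 2 (lcm of 2 and 2).
ΔG° = −nFE° = −(2)(96485)(+1.79) = -345,416 J = -345.4 kJ.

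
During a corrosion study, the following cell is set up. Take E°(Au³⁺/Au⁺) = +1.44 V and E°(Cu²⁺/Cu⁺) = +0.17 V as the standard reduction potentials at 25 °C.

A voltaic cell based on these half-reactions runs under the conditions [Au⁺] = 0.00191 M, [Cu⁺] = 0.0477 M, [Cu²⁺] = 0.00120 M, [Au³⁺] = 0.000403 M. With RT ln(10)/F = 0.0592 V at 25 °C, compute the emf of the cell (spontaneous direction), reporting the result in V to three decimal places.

+1.345 V

Au³⁺/Au⁺ is the cathode (higher E°), Cu²⁺/Cu⁺ the anode: E°cell = +1.44 − (+0.17) = +1.27 V, n = 2.
Overall: Au³⁺(aq) + 2 Cu⁺(aq) → Au⁺(aq) + 2 Cu²⁺(aq)
Q = [Au⁺]·[Cu²⁺]^2 / ([Au³⁺]·[Cu⁺]^2); log Q = -2.523.
E = E° − (0.0592/n) log Q = +1.27 − (0.0592/2)(-2.523) = +1.345 V.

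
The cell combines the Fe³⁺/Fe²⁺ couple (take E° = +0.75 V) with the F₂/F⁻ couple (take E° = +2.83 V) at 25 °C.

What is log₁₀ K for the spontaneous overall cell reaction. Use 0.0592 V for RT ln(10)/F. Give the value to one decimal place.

70.3

Cathode: F₂/F⁻; anode: Fe³⁺/Fe²⁺. E°cell = +2.08 V, n = 2.
log K = nE°cell / 0.0592 = (2)(+2.08) / 0.0592 = 70.3.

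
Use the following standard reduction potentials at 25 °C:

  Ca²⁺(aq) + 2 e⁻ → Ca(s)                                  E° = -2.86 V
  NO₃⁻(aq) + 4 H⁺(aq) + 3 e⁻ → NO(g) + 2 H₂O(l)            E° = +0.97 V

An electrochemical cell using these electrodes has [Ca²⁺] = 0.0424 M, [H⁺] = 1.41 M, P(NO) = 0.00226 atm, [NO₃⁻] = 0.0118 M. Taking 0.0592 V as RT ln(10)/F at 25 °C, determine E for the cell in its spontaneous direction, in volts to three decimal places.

NO₃⁻/NO is the cathode (higher E°), Ca²⁺/Ca the anode: E°cell = +0.97 − (-2.86) = +3.83 V, n = 6.
Overall: 2 NO₃⁻(aq) + 8 H⁺(aq) + 3 Ca(s) → 2 NO(g) + 4 H₂O(l) + 3 Ca²⁺(aq)
Q = P(NO)^2·[Ca²⁺]^3 / ([NO₃⁻]^2·[H⁺]^8); log Q = -6.747.
E = E° − (0.0592/n) log Q = +3.83 − (0.0592/6)(-6.747) = +3.897 V.

+3.897 V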